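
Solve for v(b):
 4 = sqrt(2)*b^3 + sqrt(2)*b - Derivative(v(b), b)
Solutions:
 v(b) = C1 + sqrt(2)*b^4/4 + sqrt(2)*b^2/2 - 4*b


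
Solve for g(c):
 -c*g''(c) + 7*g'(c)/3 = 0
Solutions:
 g(c) = C1 + C2*c^(10/3)


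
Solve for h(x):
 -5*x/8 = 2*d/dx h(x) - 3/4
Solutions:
 h(x) = C1 - 5*x^2/32 + 3*x/8


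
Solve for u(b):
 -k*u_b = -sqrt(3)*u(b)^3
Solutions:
 u(b) = -sqrt(2)*sqrt(-k/(C1*k + sqrt(3)*b))/2
 u(b) = sqrt(2)*sqrt(-k/(C1*k + sqrt(3)*b))/2


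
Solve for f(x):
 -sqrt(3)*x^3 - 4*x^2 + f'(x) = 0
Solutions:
 f(x) = C1 + sqrt(3)*x^4/4 + 4*x^3/3


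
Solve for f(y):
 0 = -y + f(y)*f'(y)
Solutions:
 f(y) = -sqrt(C1 + y^2)
 f(y) = sqrt(C1 + y^2)


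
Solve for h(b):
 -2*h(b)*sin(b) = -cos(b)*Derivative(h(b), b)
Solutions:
 h(b) = C1/cos(b)^2


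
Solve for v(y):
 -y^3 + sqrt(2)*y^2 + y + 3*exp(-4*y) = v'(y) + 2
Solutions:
 v(y) = C1 - y^4/4 + sqrt(2)*y^3/3 + y^2/2 - 2*y - 3*exp(-4*y)/4


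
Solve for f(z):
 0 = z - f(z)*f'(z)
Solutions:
 f(z) = -sqrt(C1 + z^2)
 f(z) = sqrt(C1 + z^2)


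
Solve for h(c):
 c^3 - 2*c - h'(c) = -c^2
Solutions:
 h(c) = C1 + c^4/4 + c^3/3 - c^2


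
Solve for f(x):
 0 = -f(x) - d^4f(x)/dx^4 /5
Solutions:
 f(x) = (C1*sin(sqrt(2)*5^(1/4)*x/2) + C2*cos(sqrt(2)*5^(1/4)*x/2))*exp(-sqrt(2)*5^(1/4)*x/2) + (C3*sin(sqrt(2)*5^(1/4)*x/2) + C4*cos(sqrt(2)*5^(1/4)*x/2))*exp(sqrt(2)*5^(1/4)*x/2)


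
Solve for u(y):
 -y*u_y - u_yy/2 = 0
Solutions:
 u(y) = C1 + C2*erf(y)


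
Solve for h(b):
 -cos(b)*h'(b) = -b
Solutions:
 h(b) = C1 + Integral(b/cos(b), b)


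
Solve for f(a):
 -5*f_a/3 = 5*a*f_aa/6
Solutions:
 f(a) = C1 + C2/a


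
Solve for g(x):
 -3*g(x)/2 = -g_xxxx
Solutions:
 g(x) = C1*exp(-2^(3/4)*3^(1/4)*x/2) + C2*exp(2^(3/4)*3^(1/4)*x/2) + C3*sin(2^(3/4)*3^(1/4)*x/2) + C4*cos(2^(3/4)*3^(1/4)*x/2)


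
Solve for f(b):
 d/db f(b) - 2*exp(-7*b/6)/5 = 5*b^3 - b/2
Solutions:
 f(b) = C1 + 5*b^4/4 - b^2/4 - 12*exp(-7*b/6)/35


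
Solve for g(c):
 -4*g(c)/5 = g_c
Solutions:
 g(c) = C1*exp(-4*c/5)


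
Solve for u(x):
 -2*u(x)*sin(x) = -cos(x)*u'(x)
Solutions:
 u(x) = C1/cos(x)^2


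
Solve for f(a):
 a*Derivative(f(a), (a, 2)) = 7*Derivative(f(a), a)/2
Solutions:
 f(a) = C1 + C2*a^(9/2)


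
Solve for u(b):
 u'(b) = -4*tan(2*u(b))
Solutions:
 u(b) = -asin(C1*exp(-8*b))/2 + pi/2
 u(b) = asin(C1*exp(-8*b))/2


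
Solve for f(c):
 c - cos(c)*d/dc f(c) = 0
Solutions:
 f(c) = C1 + Integral(c/cos(c), c)


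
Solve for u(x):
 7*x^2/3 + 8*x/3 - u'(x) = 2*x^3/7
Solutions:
 u(x) = C1 - x^4/14 + 7*x^3/9 + 4*x^2/3


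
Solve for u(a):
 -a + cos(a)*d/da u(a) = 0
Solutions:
 u(a) = C1 + Integral(a/cos(a), a)


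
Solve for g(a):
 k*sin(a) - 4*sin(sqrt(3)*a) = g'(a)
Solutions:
 g(a) = C1 - k*cos(a) + 4*sqrt(3)*cos(sqrt(3)*a)/3


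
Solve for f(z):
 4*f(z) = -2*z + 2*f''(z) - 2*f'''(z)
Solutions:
 f(z) = C3*exp(-z) - z/2 + (C1*sin(z) + C2*cos(z))*exp(z)


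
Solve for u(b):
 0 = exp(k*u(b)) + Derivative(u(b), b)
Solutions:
 u(b) = Piecewise((log(1/(C1*k + b*k))/k, Ne(k, 0)), (nan, True))
 u(b) = Piecewise((C1 - b, Eq(k, 0)), (nan, True))


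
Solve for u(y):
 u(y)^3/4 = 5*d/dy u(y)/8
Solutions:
 u(y) = -sqrt(10)*sqrt(-1/(C1 + 2*y))/2
 u(y) = sqrt(10)*sqrt(-1/(C1 + 2*y))/2


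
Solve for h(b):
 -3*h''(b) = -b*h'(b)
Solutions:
 h(b) = C1 + C2*erfi(sqrt(6)*b/6)


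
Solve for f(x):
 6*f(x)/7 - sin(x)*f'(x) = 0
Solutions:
 f(x) = C1*(cos(x) - 1)^(3/7)/(cos(x) + 1)^(3/7)


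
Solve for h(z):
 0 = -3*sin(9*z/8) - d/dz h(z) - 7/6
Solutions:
 h(z) = C1 - 7*z/6 + 8*cos(9*z/8)/3


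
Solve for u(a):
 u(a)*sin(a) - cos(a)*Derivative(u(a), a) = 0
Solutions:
 u(a) = C1/cos(a)


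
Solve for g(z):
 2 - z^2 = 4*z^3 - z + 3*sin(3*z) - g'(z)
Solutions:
 g(z) = C1 + z^4 + z^3/3 - z^2/2 - 2*z - cos(3*z)


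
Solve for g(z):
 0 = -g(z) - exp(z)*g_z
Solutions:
 g(z) = C1*exp(exp(-z))


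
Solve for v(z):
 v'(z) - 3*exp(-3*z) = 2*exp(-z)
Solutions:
 v(z) = C1 - 2*exp(-z) - exp(-3*z)


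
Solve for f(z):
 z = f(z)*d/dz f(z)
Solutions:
 f(z) = -sqrt(C1 + z^2)
 f(z) = sqrt(C1 + z^2)


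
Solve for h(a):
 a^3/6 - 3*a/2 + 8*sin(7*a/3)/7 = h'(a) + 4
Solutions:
 h(a) = C1 + a^4/24 - 3*a^2/4 - 4*a - 24*cos(7*a/3)/49


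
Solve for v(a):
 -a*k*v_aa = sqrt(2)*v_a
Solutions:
 v(a) = C1 + a^(((re(k) - sqrt(2))*re(k) + im(k)^2)/(re(k)^2 + im(k)^2))*(C2*sin(sqrt(2)*log(a)*Abs(im(k))/(re(k)^2 + im(k)^2)) + C3*cos(sqrt(2)*log(a)*im(k)/(re(k)^2 + im(k)^2)))


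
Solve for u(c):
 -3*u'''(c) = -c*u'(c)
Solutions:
 u(c) = C1 + Integral(C2*airyai(3^(2/3)*c/3) + C3*airybi(3^(2/3)*c/3), c)


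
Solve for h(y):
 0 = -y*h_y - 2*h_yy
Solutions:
 h(y) = C1 + C2*erf(y/2)


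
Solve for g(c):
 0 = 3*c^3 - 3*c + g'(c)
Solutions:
 g(c) = C1 - 3*c^4/4 + 3*c^2/2


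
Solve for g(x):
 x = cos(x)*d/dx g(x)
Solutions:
 g(x) = C1 + Integral(x/cos(x), x)


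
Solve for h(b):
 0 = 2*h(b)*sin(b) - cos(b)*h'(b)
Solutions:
 h(b) = C1/cos(b)^2


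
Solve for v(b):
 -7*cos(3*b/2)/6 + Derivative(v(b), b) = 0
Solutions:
 v(b) = C1 + 7*sin(3*b/2)/9


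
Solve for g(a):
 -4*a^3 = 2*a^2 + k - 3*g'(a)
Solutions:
 g(a) = C1 + a^4/3 + 2*a^3/9 + a*k/3


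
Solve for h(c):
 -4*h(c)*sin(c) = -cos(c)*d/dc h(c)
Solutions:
 h(c) = C1/cos(c)^4


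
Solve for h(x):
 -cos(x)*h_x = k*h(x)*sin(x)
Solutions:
 h(x) = C1*exp(k*log(cos(x)))


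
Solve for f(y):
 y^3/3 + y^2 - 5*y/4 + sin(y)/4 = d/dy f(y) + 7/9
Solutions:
 f(y) = C1 + y^4/12 + y^3/3 - 5*y^2/8 - 7*y/9 - cos(y)/4


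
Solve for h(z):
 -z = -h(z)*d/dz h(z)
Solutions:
 h(z) = -sqrt(C1 + z^2)
 h(z) = sqrt(C1 + z^2)


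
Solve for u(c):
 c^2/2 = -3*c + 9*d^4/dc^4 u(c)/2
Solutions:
 u(c) = C1 + C2*c + C3*c^2 + C4*c^3 + c^6/3240 + c^5/180


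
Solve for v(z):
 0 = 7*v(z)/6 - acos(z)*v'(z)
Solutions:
 v(z) = C1*exp(7*Integral(1/acos(z), z)/6)


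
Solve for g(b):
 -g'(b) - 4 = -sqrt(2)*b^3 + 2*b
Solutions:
 g(b) = C1 + sqrt(2)*b^4/4 - b^2 - 4*b


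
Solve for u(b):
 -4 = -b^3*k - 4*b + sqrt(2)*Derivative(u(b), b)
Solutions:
 u(b) = C1 + sqrt(2)*b^4*k/8 + sqrt(2)*b^2 - 2*sqrt(2)*b


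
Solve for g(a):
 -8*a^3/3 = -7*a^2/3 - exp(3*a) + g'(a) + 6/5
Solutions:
 g(a) = C1 - 2*a^4/3 + 7*a^3/9 - 6*a/5 + exp(3*a)/3


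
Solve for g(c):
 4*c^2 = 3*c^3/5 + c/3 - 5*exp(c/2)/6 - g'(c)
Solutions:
 g(c) = C1 + 3*c^4/20 - 4*c^3/3 + c^2/6 - 5*exp(c/2)/3


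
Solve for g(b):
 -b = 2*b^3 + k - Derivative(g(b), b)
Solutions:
 g(b) = C1 + b^4/2 + b^2/2 + b*k


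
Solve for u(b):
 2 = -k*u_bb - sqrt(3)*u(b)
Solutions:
 u(b) = C1*exp(-3^(1/4)*b*sqrt(-1/k)) + C2*exp(3^(1/4)*b*sqrt(-1/k)) - 2*sqrt(3)/3


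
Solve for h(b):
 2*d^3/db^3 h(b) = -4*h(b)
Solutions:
 h(b) = C3*exp(-2^(1/3)*b) + (C1*sin(2^(1/3)*sqrt(3)*b/2) + C2*cos(2^(1/3)*sqrt(3)*b/2))*exp(2^(1/3)*b/2)


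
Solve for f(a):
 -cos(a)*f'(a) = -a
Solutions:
 f(a) = C1 + Integral(a/cos(a), a)


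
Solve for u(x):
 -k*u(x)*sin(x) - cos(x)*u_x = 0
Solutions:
 u(x) = C1*exp(k*log(cos(x)))


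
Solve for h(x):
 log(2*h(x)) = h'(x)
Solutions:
 -Integral(1/(log(_y) + log(2)), (_y, h(x))) = C1 - x


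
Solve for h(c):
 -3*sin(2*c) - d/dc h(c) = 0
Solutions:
 h(c) = C1 + 3*cos(2*c)/2


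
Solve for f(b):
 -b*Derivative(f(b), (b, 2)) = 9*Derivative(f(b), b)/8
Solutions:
 f(b) = C1 + C2/b^(1/8)


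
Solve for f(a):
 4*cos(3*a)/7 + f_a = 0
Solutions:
 f(a) = C1 - 4*sin(3*a)/21


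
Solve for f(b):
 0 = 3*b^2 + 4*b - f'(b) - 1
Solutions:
 f(b) = C1 + b^3 + 2*b^2 - b


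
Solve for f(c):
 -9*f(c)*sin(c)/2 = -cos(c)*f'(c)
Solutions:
 f(c) = C1/cos(c)^(9/2)


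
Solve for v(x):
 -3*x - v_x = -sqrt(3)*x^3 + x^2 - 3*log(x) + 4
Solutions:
 v(x) = C1 + sqrt(3)*x^4/4 - x^3/3 - 3*x^2/2 + 3*x*log(x) - 7*x


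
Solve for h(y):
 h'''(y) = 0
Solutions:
 h(y) = C1 + C2*y + C3*y^2


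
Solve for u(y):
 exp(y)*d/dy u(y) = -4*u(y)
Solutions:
 u(y) = C1*exp(4*exp(-y))


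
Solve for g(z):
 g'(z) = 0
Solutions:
 g(z) = C1


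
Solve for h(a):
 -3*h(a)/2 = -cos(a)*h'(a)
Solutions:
 h(a) = C1*(sin(a) + 1)^(3/4)/(sin(a) - 1)^(3/4)


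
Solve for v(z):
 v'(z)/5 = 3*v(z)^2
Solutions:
 v(z) = -1/(C1 + 15*z)


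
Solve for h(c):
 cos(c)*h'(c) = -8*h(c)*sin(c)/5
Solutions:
 h(c) = C1*cos(c)^(8/5)


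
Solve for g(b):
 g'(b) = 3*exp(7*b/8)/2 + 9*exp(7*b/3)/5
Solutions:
 g(b) = C1 + 12*exp(7*b/8)/7 + 27*exp(7*b/3)/35


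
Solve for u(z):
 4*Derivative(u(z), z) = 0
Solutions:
 u(z) = C1


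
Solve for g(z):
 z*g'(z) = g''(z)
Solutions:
 g(z) = C1 + C2*erfi(sqrt(2)*z/2)


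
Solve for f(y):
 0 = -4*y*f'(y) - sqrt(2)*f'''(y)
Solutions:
 f(y) = C1 + Integral(C2*airyai(-sqrt(2)*y) + C3*airybi(-sqrt(2)*y), y)


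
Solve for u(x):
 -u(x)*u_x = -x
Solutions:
 u(x) = -sqrt(C1 + x^2)
 u(x) = sqrt(C1 + x^2)


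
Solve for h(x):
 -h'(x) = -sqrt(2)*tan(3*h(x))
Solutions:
 h(x) = -asin(C1*exp(3*sqrt(2)*x))/3 + pi/3
 h(x) = asin(C1*exp(3*sqrt(2)*x))/3


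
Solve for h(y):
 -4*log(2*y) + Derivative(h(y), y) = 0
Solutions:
 h(y) = C1 + 4*y*log(y) - 4*y + y*log(16)


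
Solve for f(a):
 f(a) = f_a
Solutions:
 f(a) = C1*exp(a)


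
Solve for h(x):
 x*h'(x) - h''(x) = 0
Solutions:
 h(x) = C1 + C2*erfi(sqrt(2)*x/2)


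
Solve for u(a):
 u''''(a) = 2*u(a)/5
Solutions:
 u(a) = C1*exp(-2^(1/4)*5^(3/4)*a/5) + C2*exp(2^(1/4)*5^(3/4)*a/5) + C3*sin(2^(1/4)*5^(3/4)*a/5) + C4*cos(2^(1/4)*5^(3/4)*a/5)


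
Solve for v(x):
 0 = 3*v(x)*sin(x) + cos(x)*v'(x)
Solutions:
 v(x) = C1*cos(x)^3


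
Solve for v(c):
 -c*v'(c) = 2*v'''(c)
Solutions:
 v(c) = C1 + Integral(C2*airyai(-2^(2/3)*c/2) + C3*airybi(-2^(2/3)*c/2), c)


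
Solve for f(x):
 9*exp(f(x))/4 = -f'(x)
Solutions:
 f(x) = log(1/(C1 + 9*x)) + 2*log(2)


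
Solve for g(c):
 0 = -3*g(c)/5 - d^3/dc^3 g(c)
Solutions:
 g(c) = C3*exp(-3^(1/3)*5^(2/3)*c/5) + (C1*sin(3^(5/6)*5^(2/3)*c/10) + C2*cos(3^(5/6)*5^(2/3)*c/10))*exp(3^(1/3)*5^(2/3)*c/10)


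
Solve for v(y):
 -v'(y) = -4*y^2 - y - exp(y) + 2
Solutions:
 v(y) = C1 + 4*y^3/3 + y^2/2 - 2*y + exp(y)


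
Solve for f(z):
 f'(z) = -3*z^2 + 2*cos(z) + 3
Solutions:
 f(z) = C1 - z^3 + 3*z + 2*sin(z)


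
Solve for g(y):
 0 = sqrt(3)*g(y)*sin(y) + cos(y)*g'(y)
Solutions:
 g(y) = C1*cos(y)^(sqrt(3))


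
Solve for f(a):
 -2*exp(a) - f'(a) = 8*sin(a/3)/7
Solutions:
 f(a) = C1 - 2*exp(a) + 24*cos(a/3)/7


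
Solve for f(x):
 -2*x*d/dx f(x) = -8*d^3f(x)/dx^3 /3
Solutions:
 f(x) = C1 + Integral(C2*airyai(6^(1/3)*x/2) + C3*airybi(6^(1/3)*x/2), x)


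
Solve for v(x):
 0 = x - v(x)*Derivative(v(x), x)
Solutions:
 v(x) = -sqrt(C1 + x^2)
 v(x) = sqrt(C1 + x^2)


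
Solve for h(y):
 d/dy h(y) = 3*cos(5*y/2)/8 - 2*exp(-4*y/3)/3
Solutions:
 h(y) = C1 + 3*sin(5*y/2)/20 + exp(-4*y/3)/2


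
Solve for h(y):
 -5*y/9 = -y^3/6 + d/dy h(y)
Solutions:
 h(y) = C1 + y^4/24 - 5*y^2/18


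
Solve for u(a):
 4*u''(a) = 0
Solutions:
 u(a) = C1 + C2*a


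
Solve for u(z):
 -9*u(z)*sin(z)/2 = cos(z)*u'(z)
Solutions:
 u(z) = C1*cos(z)^(9/2)


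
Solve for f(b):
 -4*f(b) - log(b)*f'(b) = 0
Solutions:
 f(b) = C1*exp(-4*li(b))


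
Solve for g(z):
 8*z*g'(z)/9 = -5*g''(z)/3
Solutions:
 g(z) = C1 + C2*erf(2*sqrt(15)*z/15)


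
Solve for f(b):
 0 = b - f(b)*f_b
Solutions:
 f(b) = -sqrt(C1 + b^2)
 f(b) = sqrt(C1 + b^2)


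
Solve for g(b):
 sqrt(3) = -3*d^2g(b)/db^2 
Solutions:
 g(b) = C1 + C2*b - sqrt(3)*b^2/6


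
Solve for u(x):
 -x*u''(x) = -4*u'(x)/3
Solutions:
 u(x) = C1 + C2*x^(7/3)


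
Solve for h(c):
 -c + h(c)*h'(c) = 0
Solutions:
 h(c) = -sqrt(C1 + c^2)
 h(c) = sqrt(C1 + c^2)


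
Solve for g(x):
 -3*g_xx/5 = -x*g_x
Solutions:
 g(x) = C1 + C2*erfi(sqrt(30)*x/6)


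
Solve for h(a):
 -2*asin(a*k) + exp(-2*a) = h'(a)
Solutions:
 h(a) = C1 - Piecewise((2*a*asin(a*k) + exp(-2*a)/2 + 2*sqrt(-a^2*k^2 + 1)/k, Ne(k, 0)), (exp(-2*a)/2, True))


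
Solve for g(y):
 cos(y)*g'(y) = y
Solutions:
 g(y) = C1 + Integral(y/cos(y), y)


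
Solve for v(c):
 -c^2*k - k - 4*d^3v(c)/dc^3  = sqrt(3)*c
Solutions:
 v(c) = C1 + C2*c + C3*c^2 - c^5*k/240 - sqrt(3)*c^4/96 - c^3*k/24


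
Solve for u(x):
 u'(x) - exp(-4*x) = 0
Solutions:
 u(x) = C1 - exp(-4*x)/4


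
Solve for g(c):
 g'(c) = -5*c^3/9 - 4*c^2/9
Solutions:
 g(c) = C1 - 5*c^4/36 - 4*c^3/27


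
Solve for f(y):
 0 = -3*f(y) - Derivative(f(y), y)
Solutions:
 f(y) = C1*exp(-3*y)


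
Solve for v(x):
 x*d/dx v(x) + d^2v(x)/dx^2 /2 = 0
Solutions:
 v(x) = C1 + C2*erf(x)


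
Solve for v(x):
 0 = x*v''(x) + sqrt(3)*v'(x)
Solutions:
 v(x) = C1 + C2*x^(1 - sqrt(3))


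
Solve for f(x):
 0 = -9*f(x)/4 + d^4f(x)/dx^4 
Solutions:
 f(x) = C1*exp(-sqrt(6)*x/2) + C2*exp(sqrt(6)*x/2) + C3*sin(sqrt(6)*x/2) + C4*cos(sqrt(6)*x/2)


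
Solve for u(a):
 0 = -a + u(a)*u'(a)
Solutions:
 u(a) = -sqrt(C1 + a^2)
 u(a) = sqrt(C1 + a^2)


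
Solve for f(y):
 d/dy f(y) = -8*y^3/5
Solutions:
 f(y) = C1 - 2*y^4/5


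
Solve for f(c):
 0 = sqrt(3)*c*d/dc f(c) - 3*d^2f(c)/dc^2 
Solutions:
 f(c) = C1 + C2*erfi(sqrt(2)*3^(3/4)*c/6)


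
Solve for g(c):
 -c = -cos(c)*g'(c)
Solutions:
 g(c) = C1 + Integral(c/cos(c), c)


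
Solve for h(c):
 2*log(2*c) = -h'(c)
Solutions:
 h(c) = C1 - 2*c*log(c) - c*log(4) + 2*c


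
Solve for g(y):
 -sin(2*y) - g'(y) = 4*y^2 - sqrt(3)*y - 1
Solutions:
 g(y) = C1 - 4*y^3/3 + sqrt(3)*y^2/2 + y + cos(2*y)/2


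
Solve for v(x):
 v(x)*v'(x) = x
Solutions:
 v(x) = -sqrt(C1 + x^2)
 v(x) = sqrt(C1 + x^2)


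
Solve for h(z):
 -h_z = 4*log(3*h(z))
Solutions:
 Integral(1/(log(_y) + log(3)), (_y, h(z)))/4 = C1 - z


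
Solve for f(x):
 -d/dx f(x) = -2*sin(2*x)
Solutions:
 f(x) = C1 - cos(2*x)


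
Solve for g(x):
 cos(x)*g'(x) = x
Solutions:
 g(x) = C1 + Integral(x/cos(x), x)


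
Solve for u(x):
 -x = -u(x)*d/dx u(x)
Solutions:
 u(x) = -sqrt(C1 + x^2)
 u(x) = sqrt(C1 + x^2)


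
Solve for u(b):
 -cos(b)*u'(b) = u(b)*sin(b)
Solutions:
 u(b) = C1*cos(b)


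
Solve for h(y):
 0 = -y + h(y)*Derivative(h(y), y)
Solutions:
 h(y) = -sqrt(C1 + y^2)
 h(y) = sqrt(C1 + y^2)


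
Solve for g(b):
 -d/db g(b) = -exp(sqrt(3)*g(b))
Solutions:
 g(b) = sqrt(3)*(2*log(-1/(C1 + b)) - log(3))/6


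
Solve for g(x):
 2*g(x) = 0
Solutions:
 g(x) = 0


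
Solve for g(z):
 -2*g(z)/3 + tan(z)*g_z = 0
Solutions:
 g(z) = C1*sin(z)^(2/3)


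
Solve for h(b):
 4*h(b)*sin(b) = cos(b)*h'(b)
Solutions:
 h(b) = C1/cos(b)^4


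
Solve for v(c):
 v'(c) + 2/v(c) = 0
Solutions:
 v(c) = -sqrt(C1 - 4*c)
 v(c) = sqrt(C1 - 4*c)


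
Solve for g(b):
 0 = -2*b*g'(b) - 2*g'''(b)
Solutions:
 g(b) = C1 + Integral(C2*airyai(-b) + C3*airybi(-b), b)


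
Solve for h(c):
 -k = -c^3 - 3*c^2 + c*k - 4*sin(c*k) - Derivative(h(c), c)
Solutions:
 h(c) = C1 - c^4/4 - c^3 + c^2*k/2 + c*k + 4*cos(c*k)/k


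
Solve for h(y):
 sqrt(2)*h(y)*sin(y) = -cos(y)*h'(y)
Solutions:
 h(y) = C1*cos(y)^(sqrt(2))


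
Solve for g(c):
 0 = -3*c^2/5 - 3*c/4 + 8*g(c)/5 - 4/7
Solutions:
 g(c) = 3*c^2/8 + 15*c/32 + 5/14


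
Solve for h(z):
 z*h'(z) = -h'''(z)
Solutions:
 h(z) = C1 + Integral(C2*airyai(-z) + C3*airybi(-z), z)


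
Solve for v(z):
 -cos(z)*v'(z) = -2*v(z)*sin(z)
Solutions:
 v(z) = C1/cos(z)^2


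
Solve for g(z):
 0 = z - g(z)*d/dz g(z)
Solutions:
 g(z) = -sqrt(C1 + z^2)
 g(z) = sqrt(C1 + z^2)


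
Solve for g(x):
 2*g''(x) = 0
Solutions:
 g(x) = C1 + C2*x


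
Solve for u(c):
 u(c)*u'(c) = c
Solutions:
 u(c) = -sqrt(C1 + c^2)
 u(c) = sqrt(C1 + c^2)


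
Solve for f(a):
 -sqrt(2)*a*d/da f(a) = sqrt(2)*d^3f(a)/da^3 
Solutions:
 f(a) = C1 + Integral(C2*airyai(-a) + C3*airybi(-a), a)


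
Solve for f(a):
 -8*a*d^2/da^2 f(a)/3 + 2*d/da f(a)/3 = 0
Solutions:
 f(a) = C1 + C2*a^(5/4)


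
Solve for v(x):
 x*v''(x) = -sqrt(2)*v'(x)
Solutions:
 v(x) = C1 + C2*x^(1 - sqrt(2))


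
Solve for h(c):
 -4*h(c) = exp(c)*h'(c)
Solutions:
 h(c) = C1*exp(4*exp(-c))


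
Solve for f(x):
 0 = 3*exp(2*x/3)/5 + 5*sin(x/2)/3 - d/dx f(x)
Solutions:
 f(x) = C1 + 9*exp(2*x/3)/10 - 10*cos(x/2)/3


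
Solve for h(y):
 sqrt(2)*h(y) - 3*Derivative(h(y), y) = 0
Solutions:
 h(y) = C1*exp(sqrt(2)*y/3)


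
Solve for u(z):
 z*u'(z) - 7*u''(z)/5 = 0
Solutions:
 u(z) = C1 + C2*erfi(sqrt(70)*z/14)


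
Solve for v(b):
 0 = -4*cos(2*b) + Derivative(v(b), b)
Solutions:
 v(b) = C1 + 2*sin(2*b)


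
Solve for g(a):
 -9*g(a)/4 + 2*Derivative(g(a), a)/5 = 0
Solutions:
 g(a) = C1*exp(45*a/8)


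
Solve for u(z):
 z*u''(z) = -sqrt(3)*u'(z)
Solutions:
 u(z) = C1 + C2*z^(1 - sqrt(3))


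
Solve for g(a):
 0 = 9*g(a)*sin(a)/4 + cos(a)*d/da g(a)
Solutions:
 g(a) = C1*cos(a)^(9/4)


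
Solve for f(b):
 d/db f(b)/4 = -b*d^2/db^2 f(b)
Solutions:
 f(b) = C1 + C2*b^(3/4)


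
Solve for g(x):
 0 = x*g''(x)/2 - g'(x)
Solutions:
 g(x) = C1 + C2*x^3


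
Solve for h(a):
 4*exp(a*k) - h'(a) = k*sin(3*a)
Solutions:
 h(a) = C1 + k*cos(3*a)/3 + 4*exp(a*k)/k


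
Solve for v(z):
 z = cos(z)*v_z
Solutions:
 v(z) = C1 + Integral(z/cos(z), z)


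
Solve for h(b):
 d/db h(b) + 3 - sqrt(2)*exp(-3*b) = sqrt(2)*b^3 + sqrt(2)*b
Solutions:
 h(b) = C1 + sqrt(2)*b^4/4 + sqrt(2)*b^2/2 - 3*b - sqrt(2)*exp(-3*b)/3


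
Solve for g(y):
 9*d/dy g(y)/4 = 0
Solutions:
 g(y) = C1


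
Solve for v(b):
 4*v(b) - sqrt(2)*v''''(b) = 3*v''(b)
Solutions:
 v(b) = C1*exp(-2^(1/4)*b*sqrt(-3 + sqrt(9 + 16*sqrt(2)))/2) + C2*exp(2^(1/4)*b*sqrt(-3 + sqrt(9 + 16*sqrt(2)))/2) + C3*sin(2^(1/4)*b*sqrt(3 + sqrt(9 + 16*sqrt(2)))/2) + C4*cosh(2^(1/4)*b*sqrt(-sqrt(9 + 16*sqrt(2)) - 3)/2)


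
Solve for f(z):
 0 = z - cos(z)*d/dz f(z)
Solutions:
 f(z) = C1 + Integral(z/cos(z), z)


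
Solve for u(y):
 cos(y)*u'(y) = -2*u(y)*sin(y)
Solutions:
 u(y) = C1*cos(y)^2


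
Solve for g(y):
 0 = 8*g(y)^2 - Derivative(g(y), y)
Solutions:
 g(y) = -1/(C1 + 8*y)


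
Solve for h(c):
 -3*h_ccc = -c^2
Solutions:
 h(c) = C1 + C2*c + C3*c^2 + c^5/180


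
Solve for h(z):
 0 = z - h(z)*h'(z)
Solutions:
 h(z) = -sqrt(C1 + z^2)
 h(z) = sqrt(C1 + z^2)


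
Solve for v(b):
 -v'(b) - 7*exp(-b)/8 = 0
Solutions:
 v(b) = C1 + 7*exp(-b)/8


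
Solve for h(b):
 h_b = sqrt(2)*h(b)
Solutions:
 h(b) = C1*exp(sqrt(2)*b)


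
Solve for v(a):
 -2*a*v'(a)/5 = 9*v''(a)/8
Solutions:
 v(a) = C1 + C2*erf(2*sqrt(10)*a/15)


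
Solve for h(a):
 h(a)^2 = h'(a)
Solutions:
 h(a) = -1/(C1 + a)


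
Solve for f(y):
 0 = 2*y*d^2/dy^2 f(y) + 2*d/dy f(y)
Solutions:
 f(y) = C1 + C2*log(y)


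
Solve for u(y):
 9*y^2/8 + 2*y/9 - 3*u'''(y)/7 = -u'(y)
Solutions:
 u(y) = C1 + C2*exp(-sqrt(21)*y/3) + C3*exp(sqrt(21)*y/3) - 3*y^3/8 - y^2/9 - 27*y/28


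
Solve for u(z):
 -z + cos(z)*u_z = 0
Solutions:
 u(z) = C1 + Integral(z/cos(z), z)


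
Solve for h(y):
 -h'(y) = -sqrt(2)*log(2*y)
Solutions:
 h(y) = C1 + sqrt(2)*y*log(y) - sqrt(2)*y + sqrt(2)*y*log(2)


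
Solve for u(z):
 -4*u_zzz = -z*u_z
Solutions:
 u(z) = C1 + Integral(C2*airyai(2^(1/3)*z/2) + C3*airybi(2^(1/3)*z/2), z)


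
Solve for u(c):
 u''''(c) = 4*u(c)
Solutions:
 u(c) = C1*exp(-sqrt(2)*c) + C2*exp(sqrt(2)*c) + C3*sin(sqrt(2)*c) + C4*cos(sqrt(2)*c)


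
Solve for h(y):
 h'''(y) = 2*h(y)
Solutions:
 h(y) = C3*exp(2^(1/3)*y) + (C1*sin(2^(1/3)*sqrt(3)*y/2) + C2*cos(2^(1/3)*sqrt(3)*y/2))*exp(-2^(1/3)*y/2)


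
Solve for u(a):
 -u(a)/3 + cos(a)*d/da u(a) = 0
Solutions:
 u(a) = C1*(sin(a) + 1)^(1/6)/(sin(a) - 1)^(1/6)


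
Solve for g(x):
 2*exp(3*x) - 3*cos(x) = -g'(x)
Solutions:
 g(x) = C1 - 2*exp(3*x)/3 + 3*sin(x)


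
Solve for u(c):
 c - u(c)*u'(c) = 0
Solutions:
 u(c) = -sqrt(C1 + c^2)
 u(c) = sqrt(C1 + c^2)


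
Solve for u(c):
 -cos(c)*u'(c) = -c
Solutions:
 u(c) = C1 + Integral(c/cos(c), c)


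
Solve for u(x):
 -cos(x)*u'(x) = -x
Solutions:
 u(x) = C1 + Integral(x/cos(x), x)


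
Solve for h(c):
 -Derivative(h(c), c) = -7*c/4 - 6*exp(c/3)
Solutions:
 h(c) = C1 + 7*c^2/8 + 18*exp(c/3)


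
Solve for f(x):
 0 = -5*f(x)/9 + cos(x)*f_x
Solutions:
 f(x) = C1*(sin(x) + 1)^(5/18)/(sin(x) - 1)^(5/18)


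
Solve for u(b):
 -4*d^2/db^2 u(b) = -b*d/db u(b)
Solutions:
 u(b) = C1 + C2*erfi(sqrt(2)*b/4)


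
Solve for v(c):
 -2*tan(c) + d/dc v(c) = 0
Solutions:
 v(c) = C1 - 2*log(cos(c))


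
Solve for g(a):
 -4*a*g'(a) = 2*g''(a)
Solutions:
 g(a) = C1 + C2*erf(a)


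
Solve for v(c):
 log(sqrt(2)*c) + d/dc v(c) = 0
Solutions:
 v(c) = C1 - c*log(c) - c*log(2)/2 + c


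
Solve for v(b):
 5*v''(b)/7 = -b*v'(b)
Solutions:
 v(b) = C1 + C2*erf(sqrt(70)*b/10)


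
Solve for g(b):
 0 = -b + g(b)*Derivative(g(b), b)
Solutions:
 g(b) = -sqrt(C1 + b^2)
 g(b) = sqrt(C1 + b^2)


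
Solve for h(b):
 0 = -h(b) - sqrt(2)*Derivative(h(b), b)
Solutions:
 h(b) = C1*exp(-sqrt(2)*b/2)


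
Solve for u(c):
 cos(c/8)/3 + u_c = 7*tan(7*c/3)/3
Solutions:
 u(c) = C1 - log(cos(7*c/3)) - 8*sin(c/8)/3


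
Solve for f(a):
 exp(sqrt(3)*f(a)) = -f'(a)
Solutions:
 f(a) = sqrt(3)*(2*log(1/(C1 + a)) - log(3))/6


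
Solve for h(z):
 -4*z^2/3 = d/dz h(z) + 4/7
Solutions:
 h(z) = C1 - 4*z^3/9 - 4*z/7


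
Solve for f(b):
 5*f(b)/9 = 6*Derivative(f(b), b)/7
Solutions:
 f(b) = C1*exp(35*b/54)


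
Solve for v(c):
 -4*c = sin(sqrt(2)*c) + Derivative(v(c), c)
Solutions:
 v(c) = C1 - 2*c^2 + sqrt(2)*cos(sqrt(2)*c)/2


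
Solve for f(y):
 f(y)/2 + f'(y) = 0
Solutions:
 f(y) = C1*exp(-y/2)


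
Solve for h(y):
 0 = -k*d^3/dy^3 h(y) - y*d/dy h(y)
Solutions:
 h(y) = C1 + Integral(C2*airyai(y*(-1/k)^(1/3)) + C3*airybi(y*(-1/k)^(1/3)), y)


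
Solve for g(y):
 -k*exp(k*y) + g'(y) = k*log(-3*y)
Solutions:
 g(y) = C1 + k*y*log(-y) + k*y*(-1 + log(3)) + exp(k*y)


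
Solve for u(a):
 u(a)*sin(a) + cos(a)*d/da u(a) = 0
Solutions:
 u(a) = C1*cos(a)


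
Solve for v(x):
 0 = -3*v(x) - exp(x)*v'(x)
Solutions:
 v(x) = C1*exp(3*exp(-x))


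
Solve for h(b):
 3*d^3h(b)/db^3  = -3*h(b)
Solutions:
 h(b) = C3*exp(-b) + (C1*sin(sqrt(3)*b/2) + C2*cos(sqrt(3)*b/2))*exp(b/2)


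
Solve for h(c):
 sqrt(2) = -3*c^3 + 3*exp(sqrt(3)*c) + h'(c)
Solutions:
 h(c) = C1 + 3*c^4/4 + sqrt(2)*c - sqrt(3)*exp(sqrt(3)*c)


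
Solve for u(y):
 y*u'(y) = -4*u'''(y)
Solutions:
 u(y) = C1 + Integral(C2*airyai(-2^(1/3)*y/2) + C3*airybi(-2^(1/3)*y/2), y)


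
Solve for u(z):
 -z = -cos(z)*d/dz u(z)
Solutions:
 u(z) = C1 + Integral(z/cos(z), z)


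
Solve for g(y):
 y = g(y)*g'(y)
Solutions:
 g(y) = -sqrt(C1 + y^2)
 g(y) = sqrt(C1 + y^2)


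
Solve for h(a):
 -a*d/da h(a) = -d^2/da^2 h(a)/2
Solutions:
 h(a) = C1 + C2*erfi(a)


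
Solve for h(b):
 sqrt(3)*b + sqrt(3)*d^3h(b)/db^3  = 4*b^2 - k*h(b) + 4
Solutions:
 h(b) = C1*exp(3^(5/6)*b*(-k)^(1/3)/3) + C2*exp(b*(-k)^(1/3)*(-3^(5/6) + 3*3^(1/3)*I)/6) + C3*exp(-b*(-k)^(1/3)*(3^(5/6) + 3*3^(1/3)*I)/6) + 4*b^2/k - sqrt(3)*b/k + 4/k


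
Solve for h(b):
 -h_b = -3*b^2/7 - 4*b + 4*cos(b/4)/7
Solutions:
 h(b) = C1 + b^3/7 + 2*b^2 - 16*sin(b/4)/7


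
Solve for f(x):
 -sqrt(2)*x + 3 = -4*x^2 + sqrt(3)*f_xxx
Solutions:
 f(x) = C1 + C2*x + C3*x^2 + sqrt(3)*x^5/45 - sqrt(6)*x^4/72 + sqrt(3)*x^3/6


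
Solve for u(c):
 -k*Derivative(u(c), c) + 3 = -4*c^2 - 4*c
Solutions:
 u(c) = C1 + 4*c^3/(3*k) + 2*c^2/k + 3*c/k


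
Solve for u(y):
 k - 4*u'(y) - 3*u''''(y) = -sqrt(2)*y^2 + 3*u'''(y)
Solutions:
 u(y) = C1 + C2*exp(y*(-2 + (6*sqrt(10) + 19)^(-1/3) + (6*sqrt(10) + 19)^(1/3))/6)*sin(sqrt(3)*y*(-(6*sqrt(10) + 19)^(1/3) + (6*sqrt(10) + 19)^(-1/3))/6) + C3*exp(y*(-2 + (6*sqrt(10) + 19)^(-1/3) + (6*sqrt(10) + 19)^(1/3))/6)*cos(sqrt(3)*y*(-(6*sqrt(10) + 19)^(1/3) + (6*sqrt(10) + 19)^(-1/3))/6) + C4*exp(-y*((6*sqrt(10) + 19)^(-1/3) + 1 + (6*sqrt(10) + 19)^(1/3))/3) + k*y/4 + sqrt(2)*y^3/12 - 3*sqrt(2)*y/8


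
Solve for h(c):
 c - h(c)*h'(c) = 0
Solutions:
 h(c) = -sqrt(C1 + c^2)
 h(c) = sqrt(C1 + c^2)


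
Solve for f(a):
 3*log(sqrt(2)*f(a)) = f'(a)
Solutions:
 -2*Integral(1/(2*log(_y) + log(2)), (_y, f(a)))/3 = C1 - a


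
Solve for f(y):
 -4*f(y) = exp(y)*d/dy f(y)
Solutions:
 f(y) = C1*exp(4*exp(-y))


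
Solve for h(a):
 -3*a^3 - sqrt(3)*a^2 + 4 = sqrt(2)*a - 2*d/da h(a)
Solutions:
 h(a) = C1 + 3*a^4/8 + sqrt(3)*a^3/6 + sqrt(2)*a^2/4 - 2*a


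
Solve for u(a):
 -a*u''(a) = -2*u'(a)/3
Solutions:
 u(a) = C1 + C2*a^(5/3)


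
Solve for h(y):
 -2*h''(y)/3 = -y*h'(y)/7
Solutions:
 h(y) = C1 + C2*erfi(sqrt(21)*y/14)


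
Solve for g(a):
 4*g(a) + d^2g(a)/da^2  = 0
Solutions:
 g(a) = C1*sin(2*a) + C2*cos(2*a)


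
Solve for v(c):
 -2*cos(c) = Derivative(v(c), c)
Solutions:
 v(c) = C1 - 2*sin(c)


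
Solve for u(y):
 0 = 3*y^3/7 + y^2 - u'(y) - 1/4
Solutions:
 u(y) = C1 + 3*y^4/28 + y^3/3 - y/4


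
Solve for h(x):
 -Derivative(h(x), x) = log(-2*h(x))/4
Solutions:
 4*Integral(1/(log(-_y) + log(2)), (_y, h(x))) = C1 - x


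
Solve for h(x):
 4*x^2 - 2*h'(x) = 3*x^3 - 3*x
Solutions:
 h(x) = C1 - 3*x^4/8 + 2*x^3/3 + 3*x^2/4


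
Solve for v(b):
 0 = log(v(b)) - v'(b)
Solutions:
 li(v(b)) = C1 + b


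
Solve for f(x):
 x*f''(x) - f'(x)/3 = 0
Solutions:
 f(x) = C1 + C2*x^(4/3)


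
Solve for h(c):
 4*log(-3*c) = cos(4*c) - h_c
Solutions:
 h(c) = C1 - 4*c*log(-c) - 4*c*log(3) + 4*c + sin(4*c)/4


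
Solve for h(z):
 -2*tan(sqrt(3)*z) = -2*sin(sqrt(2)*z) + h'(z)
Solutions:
 h(z) = C1 + 2*sqrt(3)*log(cos(sqrt(3)*z))/3 - sqrt(2)*cos(sqrt(2)*z)


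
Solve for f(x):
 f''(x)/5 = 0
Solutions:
 f(x) = C1 + C2*x


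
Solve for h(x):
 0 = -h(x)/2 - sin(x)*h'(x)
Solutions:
 h(x) = C1*(cos(x) + 1)^(1/4)/(cos(x) - 1)^(1/4)


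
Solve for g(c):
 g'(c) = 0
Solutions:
 g(c) = C1


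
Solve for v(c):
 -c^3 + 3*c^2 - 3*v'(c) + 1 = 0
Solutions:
 v(c) = C1 - c^4/12 + c^3/3 + c/3


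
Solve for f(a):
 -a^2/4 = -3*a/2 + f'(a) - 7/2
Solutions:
 f(a) = C1 - a^3/12 + 3*a^2/4 + 7*a/2


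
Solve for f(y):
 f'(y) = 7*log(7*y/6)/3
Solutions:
 f(y) = C1 + 7*y*log(y)/3 - 7*y*log(6)/3 - 7*y/3 + 7*y*log(7)/3


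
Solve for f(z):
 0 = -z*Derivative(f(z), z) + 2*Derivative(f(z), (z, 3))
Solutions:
 f(z) = C1 + Integral(C2*airyai(2^(2/3)*z/2) + C3*airybi(2^(2/3)*z/2), z)


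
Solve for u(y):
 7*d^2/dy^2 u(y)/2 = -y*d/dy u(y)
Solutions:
 u(y) = C1 + C2*erf(sqrt(7)*y/7)


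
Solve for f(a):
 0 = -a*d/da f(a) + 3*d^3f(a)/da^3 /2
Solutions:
 f(a) = C1 + Integral(C2*airyai(2^(1/3)*3^(2/3)*a/3) + C3*airybi(2^(1/3)*3^(2/3)*a/3), a)


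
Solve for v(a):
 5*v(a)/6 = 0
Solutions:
 v(a) = 0


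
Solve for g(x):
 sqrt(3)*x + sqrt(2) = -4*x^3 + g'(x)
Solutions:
 g(x) = C1 + x^4 + sqrt(3)*x^2/2 + sqrt(2)*x


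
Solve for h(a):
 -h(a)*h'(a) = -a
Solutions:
 h(a) = -sqrt(C1 + a^2)
 h(a) = sqrt(C1 + a^2)


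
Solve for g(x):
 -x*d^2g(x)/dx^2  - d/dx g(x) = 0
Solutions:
 g(x) = C1 + C2*log(x)


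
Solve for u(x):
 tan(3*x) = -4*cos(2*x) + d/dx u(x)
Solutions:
 u(x) = C1 - log(cos(3*x))/3 + 2*sin(2*x)


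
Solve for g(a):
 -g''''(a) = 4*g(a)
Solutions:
 g(a) = (C1*sin(a) + C2*cos(a))*exp(-a) + (C3*sin(a) + C4*cos(a))*exp(a)


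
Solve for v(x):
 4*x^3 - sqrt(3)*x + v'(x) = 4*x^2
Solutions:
 v(x) = C1 - x^4 + 4*x^3/3 + sqrt(3)*x^2/2


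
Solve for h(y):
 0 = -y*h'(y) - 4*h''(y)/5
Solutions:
 h(y) = C1 + C2*erf(sqrt(10)*y/4)


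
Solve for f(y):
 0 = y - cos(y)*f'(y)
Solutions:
 f(y) = C1 + Integral(y/cos(y), y)


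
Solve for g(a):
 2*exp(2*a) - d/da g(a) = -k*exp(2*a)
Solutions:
 g(a) = C1 + k*exp(2*a)/2 + exp(2*a)


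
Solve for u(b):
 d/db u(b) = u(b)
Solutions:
 u(b) = C1*exp(b)


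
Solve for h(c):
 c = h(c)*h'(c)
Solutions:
 h(c) = -sqrt(C1 + c^2)
 h(c) = sqrt(C1 + c^2)


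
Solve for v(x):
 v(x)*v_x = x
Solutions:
 v(x) = -sqrt(C1 + x^2)
 v(x) = sqrt(C1 + x^2)


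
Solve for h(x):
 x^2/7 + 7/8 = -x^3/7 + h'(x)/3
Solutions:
 h(x) = C1 + 3*x^4/28 + x^3/7 + 21*x/8


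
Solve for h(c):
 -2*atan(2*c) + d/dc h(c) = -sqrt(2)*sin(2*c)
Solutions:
 h(c) = C1 + 2*c*atan(2*c) - log(4*c^2 + 1)/2 + sqrt(2)*cos(2*c)/2


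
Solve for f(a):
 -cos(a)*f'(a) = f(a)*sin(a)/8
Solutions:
 f(a) = C1*cos(a)^(1/8)


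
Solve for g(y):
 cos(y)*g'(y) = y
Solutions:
 g(y) = C1 + Integral(y/cos(y), y)


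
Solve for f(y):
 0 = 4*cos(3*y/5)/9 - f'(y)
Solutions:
 f(y) = C1 + 20*sin(3*y/5)/27


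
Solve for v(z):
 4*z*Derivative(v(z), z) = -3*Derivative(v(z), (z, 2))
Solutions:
 v(z) = C1 + C2*erf(sqrt(6)*z/3)


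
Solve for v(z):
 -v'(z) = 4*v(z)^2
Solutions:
 v(z) = 1/(C1 + 4*z)


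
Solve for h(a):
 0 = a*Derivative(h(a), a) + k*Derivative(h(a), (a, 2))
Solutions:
 h(a) = C1 + C2*sqrt(k)*erf(sqrt(2)*a*sqrt(1/k)/2)


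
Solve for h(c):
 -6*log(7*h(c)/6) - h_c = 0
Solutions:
 -Integral(1/(-log(_y) - log(7) + log(6)), (_y, h(c)))/6 = C1 - c


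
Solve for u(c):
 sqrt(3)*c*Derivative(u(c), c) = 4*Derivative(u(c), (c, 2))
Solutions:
 u(c) = C1 + C2*erfi(sqrt(2)*3^(1/4)*c/4)


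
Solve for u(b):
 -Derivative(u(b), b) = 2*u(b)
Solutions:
 u(b) = C1*exp(-2*b)


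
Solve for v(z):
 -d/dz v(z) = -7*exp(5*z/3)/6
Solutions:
 v(z) = C1 + 7*exp(5*z/3)/10


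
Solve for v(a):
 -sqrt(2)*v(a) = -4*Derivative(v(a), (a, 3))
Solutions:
 v(a) = C3*exp(sqrt(2)*a/2) + (C1*sin(sqrt(6)*a/4) + C2*cos(sqrt(6)*a/4))*exp(-sqrt(2)*a/4)


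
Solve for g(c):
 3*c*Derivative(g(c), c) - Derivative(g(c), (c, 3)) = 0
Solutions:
 g(c) = C1 + Integral(C2*airyai(3^(1/3)*c) + C3*airybi(3^(1/3)*c), c)


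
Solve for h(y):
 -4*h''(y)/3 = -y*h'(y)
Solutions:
 h(y) = C1 + C2*erfi(sqrt(6)*y/4)


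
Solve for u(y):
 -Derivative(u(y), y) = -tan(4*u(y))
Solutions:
 u(y) = -asin(C1*exp(4*y))/4 + pi/4
 u(y) = asin(C1*exp(4*y))/4


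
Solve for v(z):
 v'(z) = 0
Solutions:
 v(z) = C1


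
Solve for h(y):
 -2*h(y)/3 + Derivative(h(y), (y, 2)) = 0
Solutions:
 h(y) = C1*exp(-sqrt(6)*y/3) + C2*exp(sqrt(6)*y/3)


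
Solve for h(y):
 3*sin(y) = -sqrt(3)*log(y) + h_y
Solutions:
 h(y) = C1 + sqrt(3)*y*(log(y) - 1) - 3*cos(y)


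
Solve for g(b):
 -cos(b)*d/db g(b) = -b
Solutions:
 g(b) = C1 + Integral(b/cos(b), b)


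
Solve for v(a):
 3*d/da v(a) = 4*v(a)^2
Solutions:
 v(a) = -3/(C1 + 4*a)


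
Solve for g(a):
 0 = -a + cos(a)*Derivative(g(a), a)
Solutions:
 g(a) = C1 + Integral(a/cos(a), a)


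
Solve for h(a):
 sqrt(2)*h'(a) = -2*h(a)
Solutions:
 h(a) = C1*exp(-sqrt(2)*a)


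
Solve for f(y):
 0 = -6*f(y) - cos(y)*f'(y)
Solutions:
 f(y) = C1*(sin(y)^3 - 3*sin(y)^2 + 3*sin(y) - 1)/(sin(y)^3 + 3*sin(y)^2 + 3*sin(y) + 1)


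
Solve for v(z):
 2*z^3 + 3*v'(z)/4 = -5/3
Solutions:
 v(z) = C1 - 2*z^4/3 - 20*z/9


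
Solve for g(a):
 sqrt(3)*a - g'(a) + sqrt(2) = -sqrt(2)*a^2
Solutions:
 g(a) = C1 + sqrt(2)*a^3/3 + sqrt(3)*a^2/2 + sqrt(2)*a


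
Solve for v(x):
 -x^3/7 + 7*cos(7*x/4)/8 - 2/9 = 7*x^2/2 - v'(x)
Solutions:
 v(x) = C1 + x^4/28 + 7*x^3/6 + 2*x/9 - sin(7*x/4)/2


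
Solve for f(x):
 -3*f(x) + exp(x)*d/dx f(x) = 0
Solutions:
 f(x) = C1*exp(-3*exp(-x))


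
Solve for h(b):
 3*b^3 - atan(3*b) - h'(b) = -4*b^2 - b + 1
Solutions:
 h(b) = C1 + 3*b^4/4 + 4*b^3/3 + b^2/2 - b*atan(3*b) - b + log(9*b^2 + 1)/6


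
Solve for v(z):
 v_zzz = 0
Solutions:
 v(z) = C1 + C2*z + C3*z^2


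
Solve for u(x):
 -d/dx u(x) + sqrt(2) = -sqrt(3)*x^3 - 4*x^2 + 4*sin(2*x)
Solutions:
 u(x) = C1 + sqrt(3)*x^4/4 + 4*x^3/3 + sqrt(2)*x + 2*cos(2*x)


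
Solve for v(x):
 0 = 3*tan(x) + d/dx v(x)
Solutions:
 v(x) = C1 + 3*log(cos(x))


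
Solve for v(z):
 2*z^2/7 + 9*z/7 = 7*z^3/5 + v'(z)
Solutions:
 v(z) = C1 - 7*z^4/20 + 2*z^3/21 + 9*z^2/14


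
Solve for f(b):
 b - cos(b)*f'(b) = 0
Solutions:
 f(b) = C1 + Integral(b/cos(b), b)


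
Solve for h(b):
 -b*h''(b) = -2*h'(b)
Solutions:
 h(b) = C1 + C2*b^3


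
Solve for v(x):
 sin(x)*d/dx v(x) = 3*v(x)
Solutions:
 v(x) = C1*(cos(x) - 1)^(3/2)/(cos(x) + 1)^(3/2)


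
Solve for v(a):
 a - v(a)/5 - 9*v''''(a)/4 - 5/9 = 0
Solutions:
 v(a) = 5*a + (C1*sin(sqrt(3)*5^(3/4)*a/15) + C2*cos(sqrt(3)*5^(3/4)*a/15))*exp(-sqrt(3)*5^(3/4)*a/15) + (C3*sin(sqrt(3)*5^(3/4)*a/15) + C4*cos(sqrt(3)*5^(3/4)*a/15))*exp(sqrt(3)*5^(3/4)*a/15) - 25/9


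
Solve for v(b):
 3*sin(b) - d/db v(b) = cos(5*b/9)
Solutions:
 v(b) = C1 - 9*sin(5*b/9)/5 - 3*cos(b)


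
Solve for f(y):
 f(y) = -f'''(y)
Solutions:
 f(y) = C3*exp(-y) + (C1*sin(sqrt(3)*y/2) + C2*cos(sqrt(3)*y/2))*exp(y/2)


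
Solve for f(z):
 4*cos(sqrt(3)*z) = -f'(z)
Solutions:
 f(z) = C1 - 4*sqrt(3)*sin(sqrt(3)*z)/3


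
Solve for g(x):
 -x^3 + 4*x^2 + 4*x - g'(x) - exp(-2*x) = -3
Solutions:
 g(x) = C1 - x^4/4 + 4*x^3/3 + 2*x^2 + 3*x + exp(-2*x)/2


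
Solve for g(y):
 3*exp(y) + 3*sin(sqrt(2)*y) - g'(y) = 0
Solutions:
 g(y) = C1 + 3*exp(y) - 3*sqrt(2)*cos(sqrt(2)*y)/2


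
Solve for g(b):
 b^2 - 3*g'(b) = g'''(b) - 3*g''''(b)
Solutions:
 g(b) = C1 + C2*exp(b*(-2^(2/3)*(27*sqrt(733) + 731)^(1/3) - 2*2^(1/3)/(27*sqrt(733) + 731)^(1/3) + 4)/36)*sin(2^(1/3)*sqrt(3)*b*(-2^(1/3)*(27*sqrt(733) + 731)^(1/3) + 2/(27*sqrt(733) + 731)^(1/3))/36) + C3*exp(b*(-2^(2/3)*(27*sqrt(733) + 731)^(1/3) - 2*2^(1/3)/(27*sqrt(733) + 731)^(1/3) + 4)/36)*cos(2^(1/3)*sqrt(3)*b*(-2^(1/3)*(27*sqrt(733) + 731)^(1/3) + 2/(27*sqrt(733) + 731)^(1/3))/36) + C4*exp(b*(2*2^(1/3)/(27*sqrt(733) + 731)^(1/3) + 2 + 2^(2/3)*(27*sqrt(733) + 731)^(1/3))/18) + b^3/9 - 2*b/9


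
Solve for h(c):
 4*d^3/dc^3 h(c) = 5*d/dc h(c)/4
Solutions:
 h(c) = C1 + C2*exp(-sqrt(5)*c/4) + C3*exp(sqrt(5)*c/4)


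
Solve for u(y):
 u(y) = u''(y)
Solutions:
 u(y) = C1*exp(-y) + C2*exp(y)


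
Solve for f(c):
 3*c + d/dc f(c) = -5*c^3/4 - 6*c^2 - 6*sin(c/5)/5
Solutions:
 f(c) = C1 - 5*c^4/16 - 2*c^3 - 3*c^2/2 + 6*cos(c/5)


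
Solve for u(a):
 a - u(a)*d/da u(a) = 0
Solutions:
 u(a) = -sqrt(C1 + a^2)
 u(a) = sqrt(C1 + a^2)


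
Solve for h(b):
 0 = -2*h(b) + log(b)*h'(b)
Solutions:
 h(b) = C1*exp(2*li(b))


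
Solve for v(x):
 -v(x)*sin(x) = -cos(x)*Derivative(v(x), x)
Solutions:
 v(x) = C1/cos(x)


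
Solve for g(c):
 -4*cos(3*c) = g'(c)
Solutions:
 g(c) = C1 - 4*sin(3*c)/3


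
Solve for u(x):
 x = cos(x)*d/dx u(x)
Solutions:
 u(x) = C1 + Integral(x/cos(x), x)


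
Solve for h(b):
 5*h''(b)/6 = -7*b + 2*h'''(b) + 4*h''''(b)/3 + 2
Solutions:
 h(b) = C1 + C2*b + C3*exp(b*(-3 + sqrt(19))/4) + C4*exp(-b*(3 + sqrt(19))/4) - 7*b^3/5 - 222*b^2/25


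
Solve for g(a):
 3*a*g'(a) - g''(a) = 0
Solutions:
 g(a) = C1 + C2*erfi(sqrt(6)*a/2)


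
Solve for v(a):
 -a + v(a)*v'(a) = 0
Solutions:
 v(a) = -sqrt(C1 + a^2)
 v(a) = sqrt(C1 + a^2)


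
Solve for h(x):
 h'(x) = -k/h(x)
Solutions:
 h(x) = -sqrt(C1 - 2*k*x)
 h(x) = sqrt(C1 - 2*k*x)


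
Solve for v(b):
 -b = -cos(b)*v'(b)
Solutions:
 v(b) = C1 + Integral(b/cos(b), b)


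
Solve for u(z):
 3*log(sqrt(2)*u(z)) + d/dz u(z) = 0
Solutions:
 2*Integral(1/(2*log(_y) + log(2)), (_y, u(z)))/3 = C1 - z


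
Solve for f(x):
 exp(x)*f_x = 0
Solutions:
 f(x) = C1


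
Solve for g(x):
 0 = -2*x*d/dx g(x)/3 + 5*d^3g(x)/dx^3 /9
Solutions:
 g(x) = C1 + Integral(C2*airyai(5^(2/3)*6^(1/3)*x/5) + C3*airybi(5^(2/3)*6^(1/3)*x/5), x)


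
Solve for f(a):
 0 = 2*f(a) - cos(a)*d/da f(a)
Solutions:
 f(a) = C1*(sin(a) + 1)/(sin(a) - 1)


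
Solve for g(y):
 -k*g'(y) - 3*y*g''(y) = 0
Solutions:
 g(y) = C1 + y^(1 - re(k)/3)*(C2*sin(log(y)*Abs(im(k))/3) + C3*cos(log(y)*im(k)/3))


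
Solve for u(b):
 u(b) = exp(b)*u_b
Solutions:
 u(b) = C1*exp(-exp(-b))


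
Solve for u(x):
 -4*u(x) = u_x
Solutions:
 u(x) = C1*exp(-4*x)


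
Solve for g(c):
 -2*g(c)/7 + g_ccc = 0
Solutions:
 g(c) = C3*exp(2^(1/3)*7^(2/3)*c/7) + (C1*sin(2^(1/3)*sqrt(3)*7^(2/3)*c/14) + C2*cos(2^(1/3)*sqrt(3)*7^(2/3)*c/14))*exp(-2^(1/3)*7^(2/3)*c/14)


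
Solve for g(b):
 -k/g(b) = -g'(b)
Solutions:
 g(b) = -sqrt(C1 + 2*b*k)
 g(b) = sqrt(C1 + 2*b*k)


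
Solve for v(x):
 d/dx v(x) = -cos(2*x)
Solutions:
 v(x) = C1 - sin(2*x)/2


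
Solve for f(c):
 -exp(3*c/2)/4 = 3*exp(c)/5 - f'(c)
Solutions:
 f(c) = C1 + exp(3*c/2)/6 + 3*exp(c)/5


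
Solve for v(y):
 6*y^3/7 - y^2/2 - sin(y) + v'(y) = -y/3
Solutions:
 v(y) = C1 - 3*y^4/14 + y^3/6 - y^2/6 - cos(y)


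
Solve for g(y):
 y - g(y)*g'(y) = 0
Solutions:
 g(y) = -sqrt(C1 + y^2)
 g(y) = sqrt(C1 + y^2)


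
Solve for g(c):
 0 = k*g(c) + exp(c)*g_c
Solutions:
 g(c) = C1*exp(k*exp(-c))


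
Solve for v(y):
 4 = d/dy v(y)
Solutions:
 v(y) = C1 + 4*y


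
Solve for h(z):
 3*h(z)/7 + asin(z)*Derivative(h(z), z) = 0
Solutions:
 h(z) = C1*exp(-3*Integral(1/asin(z), z)/7)


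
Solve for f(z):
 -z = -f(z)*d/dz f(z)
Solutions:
 f(z) = -sqrt(C1 + z^2)
 f(z) = sqrt(C1 + z^2)


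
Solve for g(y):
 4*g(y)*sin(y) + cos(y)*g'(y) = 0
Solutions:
 g(y) = C1*cos(y)^4


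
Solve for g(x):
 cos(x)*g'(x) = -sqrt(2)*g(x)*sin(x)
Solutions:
 g(x) = C1*cos(x)^(sqrt(2))


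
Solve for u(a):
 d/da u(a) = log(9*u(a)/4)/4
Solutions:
 4*Integral(1/(-log(_y) - 2*log(3) + 2*log(2)), (_y, u(a))) = C1 - a


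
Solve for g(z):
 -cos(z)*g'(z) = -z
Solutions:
 g(z) = C1 + Integral(z/cos(z), z)


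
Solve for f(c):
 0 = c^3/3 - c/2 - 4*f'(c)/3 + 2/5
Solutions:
 f(c) = C1 + c^4/16 - 3*c^2/16 + 3*c/10


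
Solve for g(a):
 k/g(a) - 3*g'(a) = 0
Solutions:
 g(a) = -sqrt(C1 + 6*a*k)/3
 g(a) = sqrt(C1 + 6*a*k)/3


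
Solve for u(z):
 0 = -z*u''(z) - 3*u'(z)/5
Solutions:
 u(z) = C1 + C2*z^(2/5)


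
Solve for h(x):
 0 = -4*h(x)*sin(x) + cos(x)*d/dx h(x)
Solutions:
 h(x) = C1/cos(x)^4


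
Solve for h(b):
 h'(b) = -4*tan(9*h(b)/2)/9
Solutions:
 h(b) = -2*asin(C1*exp(-2*b))/9 + 2*pi/9
 h(b) = 2*asin(C1*exp(-2*b))/9


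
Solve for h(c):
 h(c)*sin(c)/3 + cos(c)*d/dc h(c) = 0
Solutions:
 h(c) = C1*cos(c)^(1/3)


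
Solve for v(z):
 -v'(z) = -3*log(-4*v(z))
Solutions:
 -Integral(1/(log(-_y) + 2*log(2)), (_y, v(z)))/3 = C1 - z


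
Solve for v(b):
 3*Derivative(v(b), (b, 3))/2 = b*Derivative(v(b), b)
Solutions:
 v(b) = C1 + Integral(C2*airyai(2^(1/3)*3^(2/3)*b/3) + C3*airybi(2^(1/3)*3^(2/3)*b/3), b)


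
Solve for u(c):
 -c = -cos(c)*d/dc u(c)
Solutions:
 u(c) = C1 + Integral(c/cos(c), c)


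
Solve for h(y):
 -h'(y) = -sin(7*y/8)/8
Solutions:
 h(y) = C1 - cos(7*y/8)/7


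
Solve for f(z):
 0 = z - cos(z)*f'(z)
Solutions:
 f(z) = C1 + Integral(z/cos(z), z)


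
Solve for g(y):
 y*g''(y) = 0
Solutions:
 g(y) = C1 + C2*y


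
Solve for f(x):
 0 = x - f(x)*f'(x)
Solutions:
 f(x) = -sqrt(C1 + x^2)
 f(x) = sqrt(C1 + x^2)
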